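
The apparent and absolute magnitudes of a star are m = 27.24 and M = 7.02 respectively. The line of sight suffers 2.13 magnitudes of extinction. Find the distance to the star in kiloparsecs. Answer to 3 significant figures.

m − M = 5 log₁₀(d/10 pc) + A  ⇒  27.24 − (7.02) − 2.13 = 5 log₁₀(d/10)
18.090 = 5 log₁₀(d/10)
log₁₀ d = (m − M − A)/5 + 1 = 4.6180
d = 10^4.6180 = 41500 pc
= 41.50 kpc

d ≈ 41.5 kpc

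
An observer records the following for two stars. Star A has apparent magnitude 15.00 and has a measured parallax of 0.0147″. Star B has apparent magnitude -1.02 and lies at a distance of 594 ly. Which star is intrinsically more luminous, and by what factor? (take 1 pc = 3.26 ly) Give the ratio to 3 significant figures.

Star B is more luminous, by a factor of 1.84×10^7.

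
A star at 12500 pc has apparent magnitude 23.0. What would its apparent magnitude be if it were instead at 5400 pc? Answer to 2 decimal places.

Flux ∝ 1/d², so Δm = 5 log₁₀(d₂/d₁) = 5 log₁₀(5400/12500) = -1.823
m₂ = m₁ + Δm = 23.0 + (-1.823) = 21.177

m ≈ 21.18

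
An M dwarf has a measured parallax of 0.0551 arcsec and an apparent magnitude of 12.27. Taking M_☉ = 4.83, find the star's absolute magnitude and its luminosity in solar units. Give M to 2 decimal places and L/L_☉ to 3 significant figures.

d = 1/p = 1/0.0551″ = 18.15 pc
M = m − 5 log₁₀ d + 5 = 12.27 − 5·1.2588 + 5 = 10.976
M − M_☉ = 10.976 − 4.83 = 6.146
L/L_☉ = 10^(−0.4 × 6.146) = 3.481×10^-3

M ≈ 10.98; L/L_☉ ≈ 3.48×10^-3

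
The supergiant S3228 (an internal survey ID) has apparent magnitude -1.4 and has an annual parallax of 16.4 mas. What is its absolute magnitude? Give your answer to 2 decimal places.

p = 16.4 mas = 0.0164″ → d = 1/p = 60.98 pc
5 log₁₀(d/10 pc) = 5 log₁₀(60.98) − 5 = 3.926
M = m − 5 log₁₀(d/10) = -1.4 − 3.926 = -5.326

M ≈ -5.33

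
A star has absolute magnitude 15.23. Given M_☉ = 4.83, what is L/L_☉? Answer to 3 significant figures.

L/L_☉ ≈ 6.92×10^-5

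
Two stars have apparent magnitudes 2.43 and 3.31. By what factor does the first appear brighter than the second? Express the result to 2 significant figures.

Magnitude difference = -0.88
Flux ratio = 10^(−0.4 Δm) = 10^(−0.4 × -0.88) = 10^0.352 = 2.249

2.2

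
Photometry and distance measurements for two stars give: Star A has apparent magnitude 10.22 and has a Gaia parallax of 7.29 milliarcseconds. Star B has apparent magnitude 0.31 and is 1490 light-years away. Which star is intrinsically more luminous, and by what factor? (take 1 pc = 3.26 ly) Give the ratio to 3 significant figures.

Star B is more luminous, by a factor of 102000.

Star A: p = 7.29 mas = 7.29×10^-3″ → d = 1/p = 137.2 pc
Star A: M = m − 5 log₁₀ d + 5 = 10.22 − 5·2.1373 + 5 = 4.534
Star B: d = 1490 ly / 3.26 = 457.1 pc
Star B: M = m − 5 log₁₀ d + 5 = 0.31 − 5·2.6600 + 5 = -7.990
ΔM = M_A − M_B = 4.534 − (-7.990) = 12.523; smaller M is more luminous → Star B.
L ratio = 10^(0.4 |ΔM|) = 10^5.009 = 102200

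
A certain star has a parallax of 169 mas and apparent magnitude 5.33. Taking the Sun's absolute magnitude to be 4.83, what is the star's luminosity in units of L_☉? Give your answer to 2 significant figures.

L/L_☉ ≈ 0.22

d = 1/p = 1000/169 mas = 5.917 pc
M = m − 5 log₁₀ d + 5 = 5.33 − 5·0.7721 + 5 = 6.469
M − M_☉ = 6.469 − 4.83 = 1.639
L/L_☉ = 10^(−0.4 × 1.639) = 0.2209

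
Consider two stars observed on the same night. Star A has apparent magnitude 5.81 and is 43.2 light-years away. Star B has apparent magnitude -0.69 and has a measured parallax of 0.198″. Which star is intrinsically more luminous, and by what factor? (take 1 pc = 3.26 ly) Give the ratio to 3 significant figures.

Star A: d = 43.2 ly / 3.26 = 13.25 pc
Star A: M = m − 5 log₁₀ d + 5 = 5.81 − 5·1.1223 + 5 = 5.199
Star B: d = 1/p = 1/0.198″ = 5.051 pc
Star B: M = m − 5 log₁₀ d + 5 = -0.69 − 5·0.7033 + 5 = 0.793
ΔM = M_A − M_B = 5.199 − (0.793) = 4.405; smaller M is more luminous → Star B.
L ratio = 10^(0.4 |ΔM|) = 10^1.762 = 57.83

Star B is more luminous, by a factor of 57.8.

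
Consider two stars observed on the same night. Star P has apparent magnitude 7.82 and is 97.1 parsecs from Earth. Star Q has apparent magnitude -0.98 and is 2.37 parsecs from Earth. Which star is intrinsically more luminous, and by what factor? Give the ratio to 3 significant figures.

Star Q is more luminous, by a factor of 1.97.

Star P: M = m − 5 log₁₀ d + 5 = 7.82 − 5·1.9872 + 5 = 2.884
Star Q: M = m − 5 log₁₀ d + 5 = -0.98 − 5·0.3747 + 5 = 2.146
ΔM = M_P − M_Q = 2.884 − (2.146) = 0.738; smaller M is more luminous → Star Q.
L ratio = 10^(0.4 |ΔM|) = 10^0.295 = 1.973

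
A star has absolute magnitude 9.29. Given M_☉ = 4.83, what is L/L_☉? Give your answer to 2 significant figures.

M − M_☉ = 9.29 − 4.83 = 4.460
L/L_☉ = 10^(−0.4 (M − M_☉)) = 10^-1.784 = 0.01644

L/L_☉ ≈ 0.016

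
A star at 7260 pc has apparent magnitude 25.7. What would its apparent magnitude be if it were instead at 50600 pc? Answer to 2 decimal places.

m ≈ 29.92

Flux ∝ 1/d², so Δm = 5 log₁₀(d₂/d₁) = 5 log₁₀(50600/7260) = 4.216
m₂ = m₁ + Δm = 25.7 + (4.216) = 29.916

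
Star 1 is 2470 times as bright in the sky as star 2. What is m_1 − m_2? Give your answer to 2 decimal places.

Pogson: Δm = −2.5 log₁₀(ratio) = −2.5 log₁₀(2470) = −2.5 × 3.3927 = -8.482
Star 1 is brighter, so it has the smaller magnitude: the difference is negative.

m_1 − m_2 ≈ -8.48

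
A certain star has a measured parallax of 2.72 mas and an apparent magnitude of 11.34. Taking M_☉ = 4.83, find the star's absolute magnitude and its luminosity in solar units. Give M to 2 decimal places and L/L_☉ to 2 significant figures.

d = 1/p = 1000/2.72 mas = 367.6 pc
M = m − 5 log₁₀ d + 5 = 11.34 − 5·2.5654 + 5 = 3.513
M − M_☉ = 3.513 − 4.83 = -1.317
L/L_☉ = 10^(−0.4 × -1.317) = 3.364

M ≈ 3.51; L/L_☉ ≈ 3.4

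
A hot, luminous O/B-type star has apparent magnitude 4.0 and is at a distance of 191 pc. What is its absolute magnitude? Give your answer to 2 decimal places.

M ≈ -2.41

5 log₁₀(d/10 pc) = 5 log₁₀(191.0) − 5 = 6.405
M = m − 5 log₁₀(d/10) = 4.0 − 6.405 = -2.405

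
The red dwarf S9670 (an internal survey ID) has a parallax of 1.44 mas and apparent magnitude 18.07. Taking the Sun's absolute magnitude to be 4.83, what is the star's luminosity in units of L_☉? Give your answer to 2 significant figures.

L/L_☉ ≈ 0.024

d = 1/p = 1000/1.44 mas = 694.4 pc
M = m − 5 log₁₀ d + 5 = 18.07 − 5·2.8416 + 5 = 8.862
M − M_☉ = 8.862 − 4.83 = 4.032
L/L_☉ = 10^(−0.4 × 4.032) = 0.02439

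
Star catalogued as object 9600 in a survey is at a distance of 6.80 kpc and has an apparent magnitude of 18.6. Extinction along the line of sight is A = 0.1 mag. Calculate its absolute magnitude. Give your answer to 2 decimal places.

d = 6.80 kpc = 6800 pc
5 log₁₀(d/10 pc) = 5 log₁₀(6800) − 5 = 14.163
M = m − 5 log₁₀(d/10) − A = 18.6 − 14.163 − 0.1 = 4.337

M ≈ 4.34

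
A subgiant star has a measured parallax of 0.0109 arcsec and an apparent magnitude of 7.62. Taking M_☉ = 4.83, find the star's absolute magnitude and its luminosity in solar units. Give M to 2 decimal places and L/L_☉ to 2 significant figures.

M ≈ 2.81; L/L_☉ ≈ 6.4

d = 1/p = 1/0.0109″ = 91.74 pc
M = m − 5 log₁₀ d + 5 = 7.62 − 5·1.9626 + 5 = 2.807
M − M_☉ = 2.807 − 4.83 = -2.023
L/L_☉ = 10^(−0.4 × -2.023) = 6.444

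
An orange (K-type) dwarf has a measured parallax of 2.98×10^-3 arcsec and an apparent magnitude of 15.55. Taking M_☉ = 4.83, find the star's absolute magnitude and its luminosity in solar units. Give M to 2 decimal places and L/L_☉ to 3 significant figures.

d = 1/p = 1/2.98×10^-3″ = 335.6 pc
M = m − 5 log₁₀ d + 5 = 15.55 − 5·2.5258 + 5 = 7.921
M − M_☉ = 7.921 − 4.83 = 3.091
L/L_☉ = 10^(−0.4 × 3.091) = 0.05802

M ≈ 7.92; L/L_☉ ≈ 0.0580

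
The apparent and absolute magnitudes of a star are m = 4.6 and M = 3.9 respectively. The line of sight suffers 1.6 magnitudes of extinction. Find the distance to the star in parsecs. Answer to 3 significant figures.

m − M = 5 log₁₀(d/10 pc) + A  ⇒  4.6 − (3.9) − 1.6 = 5 log₁₀(d/10)
-0.900 = 5 log₁₀(d/10)
log₁₀ d = (m − M − A)/5 + 1 = 0.8200
d = 10^0.8200 = 6.607 pc

d ≈ 6.61 pc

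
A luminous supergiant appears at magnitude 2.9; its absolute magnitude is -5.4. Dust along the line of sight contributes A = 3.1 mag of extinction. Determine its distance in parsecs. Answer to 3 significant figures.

d ≈ 110 pc

m − M = 5 log₁₀(d/10 pc) + A  ⇒  2.9 − (-5.4) − 3.1 = 5 log₁₀(d/10)
5.200 = 5 log₁₀(d/10)
log₁₀ d = (m − M − A)/5 + 1 = 2.0400
d = 10^2.0400 = 109.6 pc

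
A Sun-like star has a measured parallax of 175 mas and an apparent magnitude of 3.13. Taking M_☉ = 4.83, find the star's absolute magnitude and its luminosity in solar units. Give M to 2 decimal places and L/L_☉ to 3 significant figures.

M ≈ 4.35; L/L_☉ ≈ 1.56

d = 1/p = 1000/175 mas = 5.714 pc
M = m − 5 log₁₀ d + 5 = 3.13 − 5·0.7570 + 5 = 4.345
M − M_☉ = 4.345 − 4.83 = -0.485
L/L_☉ = 10^(−0.4 × -0.485) = 1.563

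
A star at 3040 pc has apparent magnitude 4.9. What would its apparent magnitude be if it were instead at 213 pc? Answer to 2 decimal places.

m ≈ -0.87

Flux ∝ 1/d², so Δm = 5 log₁₀(d₂/d₁) = 5 log₁₀(213/3040) = -5.772
m₂ = m₁ + Δm = 4.9 + (-5.772) = -0.872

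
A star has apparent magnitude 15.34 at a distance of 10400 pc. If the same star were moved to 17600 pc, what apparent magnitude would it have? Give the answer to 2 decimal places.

m ≈ 16.48

Flux ∝ 1/d², so Δm = 5 log₁₀(d₂/d₁) = 5 log₁₀(17600/10400) = 1.142
m₂ = m₁ + Δm = 15.34 + (1.142) = 16.482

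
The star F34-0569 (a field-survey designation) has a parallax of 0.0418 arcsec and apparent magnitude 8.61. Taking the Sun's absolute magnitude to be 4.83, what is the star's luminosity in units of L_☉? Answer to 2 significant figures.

d = 1/p = 1/0.0418″ = 23.92 pc
M = m − 5 log₁₀ d + 5 = 8.61 − 5·1.3788 + 5 = 6.716
M − M_☉ = 6.716 − 4.83 = 1.886
L/L_☉ = 10^(−0.4 × 1.886) = 0.1761

L/L_☉ ≈ 0.18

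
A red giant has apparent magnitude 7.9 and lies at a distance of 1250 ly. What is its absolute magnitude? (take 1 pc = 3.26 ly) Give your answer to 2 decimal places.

M ≈ -0.02

d = 1250 ly / 3.26 = 383.4 pc
5 log₁₀(d/10 pc) = 5 log₁₀(383.4) − 5 = 7.918
M = m − 5 log₁₀(d/10) = 7.9 − 7.918 = -0.018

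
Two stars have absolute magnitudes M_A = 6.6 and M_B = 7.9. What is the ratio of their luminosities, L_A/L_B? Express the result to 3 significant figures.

L_A/L_B ≈ 3.31

ΔM = M_A − M_B = -1.3
L_A/L_B = 10^(−0.4 ΔM) = 10^0.520 = 3.311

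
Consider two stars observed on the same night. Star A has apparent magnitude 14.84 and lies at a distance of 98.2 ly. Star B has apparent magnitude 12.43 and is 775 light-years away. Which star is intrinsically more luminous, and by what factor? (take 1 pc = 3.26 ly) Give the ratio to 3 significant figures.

Star A: d = 98.2 ly / 3.26 = 30.12 pc
Star A: M = m − 5 log₁₀ d + 5 = 14.84 − 5·1.4789 + 5 = 12.446
Star B: d = 775 ly / 3.26 = 237.7 pc
Star B: M = m − 5 log₁₀ d + 5 = 12.43 − 5·2.3761 + 5 = 5.550
ΔM = M_A − M_B = 12.446 − (5.550) = 6.896; smaller M is more luminous → Star B.
L ratio = 10^(0.4 |ΔM|) = 10^2.758 = 573.3

Star B is more luminous, by a factor of 573.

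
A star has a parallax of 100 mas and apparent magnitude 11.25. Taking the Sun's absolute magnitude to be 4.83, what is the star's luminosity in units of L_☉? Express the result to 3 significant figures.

L/L_☉ ≈ 2.70×10^-3

d = 1/p = 1000/100 mas = 10.00 pc
M = m − 5 log₁₀ d + 5 = 11.25 − 5·1.0000 + 5 = 11.250
M − M_☉ = 11.250 − 4.83 = 6.420
L/L_☉ = 10^(−0.4 × 6.420) = 2.704×10^-3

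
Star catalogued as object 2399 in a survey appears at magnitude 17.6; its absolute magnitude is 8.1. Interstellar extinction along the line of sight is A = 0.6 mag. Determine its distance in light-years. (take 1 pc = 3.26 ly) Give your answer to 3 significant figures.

m − M = 5 log₁₀(d/10 pc) + A  ⇒  17.6 − (8.1) − 0.6 = 5 log₁₀(d/10)
8.900 = 5 log₁₀(d/10)
log₁₀ d = (m − M − A)/5 + 1 = 2.7800
d = 10^2.7800 = 602.6 pc
= 1964 ly

d ≈ 1960 ly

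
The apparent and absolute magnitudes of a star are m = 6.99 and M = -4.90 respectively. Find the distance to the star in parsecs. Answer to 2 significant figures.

d ≈ 2400 pc

μ = m − M = 11.890
m − M = 5 log₁₀ d − 5
log₁₀ d = (m − M)/5 + 1 = 3.3780
d = 10^3.3780 = 2388 pc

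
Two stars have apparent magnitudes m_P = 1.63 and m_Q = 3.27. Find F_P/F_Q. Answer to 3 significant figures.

Δm = 1.63 − (3.27) = -1.64
Flux ratio = 10^(−0.4 Δm) = 10^(−0.4 × -1.64) = 10^0.656 = 4.529

F_P/F_Q ≈ 4.53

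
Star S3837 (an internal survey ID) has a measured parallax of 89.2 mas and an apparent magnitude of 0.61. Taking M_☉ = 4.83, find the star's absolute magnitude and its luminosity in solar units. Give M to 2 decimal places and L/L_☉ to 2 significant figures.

M ≈ 0.36; L/L_☉ ≈ 61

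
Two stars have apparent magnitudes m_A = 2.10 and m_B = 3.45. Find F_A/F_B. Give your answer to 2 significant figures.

F_A/F_B ≈ 3.5

Δm = 2.10 − (3.45) = -1.35
Flux ratio = 10^(−0.4 Δm) = 10^(−0.4 × -1.35) = 10^0.540 = 3.467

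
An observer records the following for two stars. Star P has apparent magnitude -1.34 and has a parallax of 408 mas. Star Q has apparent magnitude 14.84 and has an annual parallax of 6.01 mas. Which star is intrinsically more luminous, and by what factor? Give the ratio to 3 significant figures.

Star P is more luminous, by a factor of 643.

Star P: p = 408 mas = 0.408″ → d = 1/p = 2.451 pc
Star P: M = m − 5 log₁₀ d + 5 = -1.34 − 5·0.3893 + 5 = 1.713
Star Q: p = 6.01 mas = 6.01×10^-3″ → d = 1/p = 166.4 pc
Star Q: M = m − 5 log₁₀ d + 5 = 14.84 − 5·2.2211 + 5 = 8.734
ΔM = M_P − M_Q = 1.713 − (8.734) = -7.021; smaller M is more luminous → Star P.
L ratio = 10^(0.4 |ΔM|) = 10^2.808 = 643.3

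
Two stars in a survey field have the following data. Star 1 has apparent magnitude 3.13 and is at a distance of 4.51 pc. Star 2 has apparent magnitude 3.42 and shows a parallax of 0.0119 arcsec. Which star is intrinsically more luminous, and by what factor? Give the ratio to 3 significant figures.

Star 1: M = m − 5 log₁₀ d + 5 = 3.13 − 5·0.6542 + 5 = 4.859
Star 2: d = 1/p = 1/0.0119″ = 84.03 pc
Star 2: M = m − 5 log₁₀ d + 5 = 3.42 − 5·1.9245 + 5 = -1.202
ΔM = M_1 − M_2 = 4.859 − (-1.202) = 6.061; smaller M is more luminous → Star 2.
L ratio = 10^(0.4 |ΔM|) = 10^2.425 = 265.8

Star 2 is more luminous, by a factor of 266.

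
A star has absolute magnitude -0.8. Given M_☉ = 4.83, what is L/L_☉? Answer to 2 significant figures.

M − M_☉ = -0.8 − 4.83 = -5.630
L/L_☉ = 10^(−0.4 (M − M_☉)) = 10^2.252 = 178.6

L/L_☉ ≈ 180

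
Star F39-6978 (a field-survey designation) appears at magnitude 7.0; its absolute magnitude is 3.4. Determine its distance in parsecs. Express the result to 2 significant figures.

d ≈ 52 pc

μ = m − M = 3.600
m − M = 5 log₁₀ d − 5
log₁₀ d = (m − M)/5 + 1 = 1.7200
d = 10^1.7200 = 52.48 pc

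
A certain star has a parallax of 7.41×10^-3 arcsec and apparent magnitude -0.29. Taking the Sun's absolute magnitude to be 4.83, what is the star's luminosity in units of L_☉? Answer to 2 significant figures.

L/L_☉ ≈ 20000

d = 1/p = 1/7.41×10^-3″ = 135.0 pc
M = m − 5 log₁₀ d + 5 = -0.29 − 5·2.1302 + 5 = -5.941
M − M_☉ = -5.941 − 4.83 = -10.771
L/L_☉ = 10^(−0.4 × -10.771) = 20340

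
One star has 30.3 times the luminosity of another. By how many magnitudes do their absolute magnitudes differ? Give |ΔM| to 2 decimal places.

|ΔM| ≈ 3.70

Pogson: ΔM = −2.5 log₁₀(ratio) = −2.5 log₁₀(30.3) = −2.5 × 1.4814 = -3.704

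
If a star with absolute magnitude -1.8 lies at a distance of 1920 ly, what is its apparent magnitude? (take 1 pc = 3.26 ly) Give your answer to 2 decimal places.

m ≈ 7.05

d = 1920 ly / 3.26 = 589.0 pc
m = M + 5 log₁₀ d − 5 = -1.8 + 5·2.7701 − 5 = 7.050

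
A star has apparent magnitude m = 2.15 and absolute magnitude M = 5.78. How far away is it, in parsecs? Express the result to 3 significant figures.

d ≈ 1.88 pc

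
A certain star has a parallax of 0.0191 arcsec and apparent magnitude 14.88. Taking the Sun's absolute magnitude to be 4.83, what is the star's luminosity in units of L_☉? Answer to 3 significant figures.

d = 1/p = 1/0.0191″ = 52.36 pc
M = m − 5 log₁₀ d + 5 = 14.88 − 5·1.7190 + 5 = 11.285
M − M_☉ = 11.285 − 4.83 = 6.455
L/L_☉ = 10^(−0.4 × 6.455) = 2.618×10^-3

L/L_☉ ≈ 2.62×10^-3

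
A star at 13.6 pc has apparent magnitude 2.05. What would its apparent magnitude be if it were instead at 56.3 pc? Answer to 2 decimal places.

Flux ∝ 1/d², so Δm = 5 log₁₀(d₂/d₁) = 5 log₁₀(56.3/13.6) = 3.085
m₂ = m₁ + Δm = 2.05 + (3.085) = 5.135

m ≈ 5.13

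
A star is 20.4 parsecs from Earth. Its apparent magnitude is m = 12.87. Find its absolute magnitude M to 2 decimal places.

M ≈ 11.32

5 log₁₀(d/10 pc) = 5 log₁₀(20.40) − 5 = 1.548
M = m − 5 log₁₀(d/10) = 12.87 − 1.548 = 11.322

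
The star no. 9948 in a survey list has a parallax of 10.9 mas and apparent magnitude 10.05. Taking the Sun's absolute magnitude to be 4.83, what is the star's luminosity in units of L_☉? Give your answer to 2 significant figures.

L/L_☉ ≈ 0.69

d = 1/p = 1000/10.9 mas = 91.74 pc
M = m − 5 log₁₀ d + 5 = 10.05 − 5·1.9626 + 5 = 5.237
M − M_☉ = 5.237 − 4.83 = 0.407
L/L_☉ = 10^(−0.4 × 0.407) = 0.6873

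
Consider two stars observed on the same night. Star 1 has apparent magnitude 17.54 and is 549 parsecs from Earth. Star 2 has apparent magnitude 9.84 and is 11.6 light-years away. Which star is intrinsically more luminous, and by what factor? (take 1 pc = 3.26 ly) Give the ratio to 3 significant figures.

Star 1 is more luminous, by a factor of 19.8.

Star 1: M = m − 5 log₁₀ d + 5 = 17.54 − 5·2.7396 + 5 = 8.842
Star 2: d = 11.6 ly / 3.26 = 3.558 pc
Star 2: M = m − 5 log₁₀ d + 5 = 9.84 − 5·0.5512 + 5 = 12.084
ΔM = M_1 − M_2 = 8.842 − (12.084) = -3.242; smaller M is more luminous → Star 1.
L ratio = 10^(0.4 |ΔM|) = 10^1.297 = 19.80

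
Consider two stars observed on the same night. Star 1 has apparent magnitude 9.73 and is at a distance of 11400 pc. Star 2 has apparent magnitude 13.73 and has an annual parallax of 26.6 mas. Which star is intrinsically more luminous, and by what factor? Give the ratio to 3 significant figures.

Star 1 is more luminous, by a factor of 3.66×10^6.

Star 1: M = m − 5 log₁₀ d + 5 = 9.73 − 5·4.0569 + 5 = -5.555
Star 2: p = 26.6 mas = 0.0266″ → d = 1/p = 37.59 pc
Star 2: M = m − 5 log₁₀ d + 5 = 13.73 − 5·1.5751 + 5 = 10.854
ΔM = M_1 − M_2 = -5.555 − (10.854) = -16.409; smaller M is more luminous → Star 1.
L ratio = 10^(0.4 |ΔM|) = 10^6.564 = 3.661×10^6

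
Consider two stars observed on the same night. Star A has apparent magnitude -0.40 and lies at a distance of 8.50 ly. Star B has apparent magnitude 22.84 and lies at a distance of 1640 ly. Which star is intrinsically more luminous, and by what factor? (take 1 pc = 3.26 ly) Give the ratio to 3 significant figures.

Star A: d = 8.50 ly / 3.26 = 2.607 pc
Star A: M = m − 5 log₁₀ d + 5 = -0.40 − 5·0.4162 + 5 = 2.519
Star B: d = 1640 ly / 3.26 = 503.1 pc
Star B: M = m − 5 log₁₀ d + 5 = 22.84 − 5·2.7016 + 5 = 14.332
ΔM = M_A − M_B = 2.519 − (14.332) = -11.813; smaller M is more luminous → Star A.
L ratio = 10^(0.4 |ΔM|) = 10^4.725 = 53110

Star A is more luminous, by a factor of 53100.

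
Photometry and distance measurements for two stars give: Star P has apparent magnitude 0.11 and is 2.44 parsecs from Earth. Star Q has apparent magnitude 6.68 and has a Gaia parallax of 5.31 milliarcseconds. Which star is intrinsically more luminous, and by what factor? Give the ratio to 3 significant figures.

Star Q is more luminous, by a factor of 14.0.

Star P: M = m − 5 log₁₀ d + 5 = 0.11 − 5·0.3874 + 5 = 3.173
Star Q: p = 5.31 mas = 5.31×10^-3″ → d = 1/p = 188.3 pc
Star Q: M = m − 5 log₁₀ d + 5 = 6.68 − 5·2.2749 + 5 = 0.305
ΔM = M_P − M_Q = 3.173 − (0.305) = 2.868; smaller M is more luminous → Star Q.
L ratio = 10^(0.4 |ΔM|) = 10^1.147 = 14.03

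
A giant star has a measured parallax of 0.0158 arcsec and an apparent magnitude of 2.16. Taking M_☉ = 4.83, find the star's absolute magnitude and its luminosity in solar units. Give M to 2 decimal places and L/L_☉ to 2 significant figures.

d = 1/p = 1/0.0158″ = 63.29 pc
M = m − 5 log₁₀ d + 5 = 2.16 − 5·1.8013 + 5 = -1.847
M − M_☉ = -1.847 − 4.83 = -6.677
L/L_☉ = 10^(−0.4 × -6.677) = 468.5

M ≈ -1.85; L/L_☉ ≈ 470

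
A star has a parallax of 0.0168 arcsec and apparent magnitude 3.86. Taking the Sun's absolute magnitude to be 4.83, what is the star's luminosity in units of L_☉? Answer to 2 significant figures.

L/L_☉ ≈ 87

d = 1/p = 1/0.0168″ = 59.52 pc
M = m − 5 log₁₀ d + 5 = 3.86 − 5·1.7747 + 5 = -0.013
M − M_☉ = -0.013 − 4.83 = -4.843
L/L_☉ = 10^(−0.4 × -4.843) = 86.57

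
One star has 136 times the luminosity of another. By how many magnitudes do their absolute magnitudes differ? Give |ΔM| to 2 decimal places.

|ΔM| ≈ 5.33

Pogson: ΔM = −2.5 log₁₀(ratio) = −2.5 log₁₀(136) = −2.5 × 2.1335 = -5.334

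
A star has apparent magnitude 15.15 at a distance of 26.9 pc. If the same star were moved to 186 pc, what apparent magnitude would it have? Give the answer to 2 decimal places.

Flux ∝ 1/d², so Δm = 5 log₁₀(d₂/d₁) = 5 log₁₀(186/26.9) = 4.199
m₂ = m₁ + Δm = 15.15 + (4.199) = 19.349

m ≈ 19.35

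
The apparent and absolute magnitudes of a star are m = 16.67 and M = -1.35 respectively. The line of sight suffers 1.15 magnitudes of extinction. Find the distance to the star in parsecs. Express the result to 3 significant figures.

d ≈ 23700 pc

m − M = 5 log₁₀(d/10 pc) + A  ⇒  16.67 − (-1.35) − 1.15 = 5 log₁₀(d/10)
16.870 = 5 log₁₀(d/10)
log₁₀ d = (m − M − A)/5 + 1 = 4.3740
d = 10^4.3740 = 23660 pc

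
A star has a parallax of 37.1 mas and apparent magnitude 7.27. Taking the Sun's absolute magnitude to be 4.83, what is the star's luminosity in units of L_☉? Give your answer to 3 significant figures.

d = 1/p = 1000/37.1 mas = 26.95 pc
M = m − 5 log₁₀ d + 5 = 7.27 − 5·1.4306 + 5 = 5.117
M − M_☉ = 5.117 − 4.83 = 0.287
L/L_☉ = 10^(−0.4 × 0.287) = 0.7678

L/L_☉ ≈ 0.768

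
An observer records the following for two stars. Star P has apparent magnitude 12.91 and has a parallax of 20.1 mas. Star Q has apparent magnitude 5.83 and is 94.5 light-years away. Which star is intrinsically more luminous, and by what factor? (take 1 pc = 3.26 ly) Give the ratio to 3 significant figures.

Star P: p = 20.1 mas = 0.0201″ → d = 1/p = 49.75 pc
Star P: M = m − 5 log₁₀ d + 5 = 12.91 − 5·1.6968 + 5 = 9.426
Star Q: d = 94.5 ly / 3.26 = 28.99 pc
Star Q: M = m − 5 log₁₀ d + 5 = 5.83 − 5·1.4622 + 5 = 3.519
ΔM = M_P − M_Q = 9.426 − (3.519) = 5.907; smaller M is more luminous → Star Q.
L ratio = 10^(0.4 |ΔM|) = 10^2.363 = 230.6

Star Q is more luminous, by a factor of 231.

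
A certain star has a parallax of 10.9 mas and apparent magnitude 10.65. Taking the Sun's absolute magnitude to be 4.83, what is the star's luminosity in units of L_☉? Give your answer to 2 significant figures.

d = 1/p = 1000/10.9 mas = 91.74 pc
M = m − 5 log₁₀ d + 5 = 10.65 − 5·1.9626 + 5 = 5.837
M − M_☉ = 5.837 − 4.83 = 1.007
L/L_☉ = 10^(−0.4 × 1.007) = 0.3955

L/L_☉ ≈ 0.40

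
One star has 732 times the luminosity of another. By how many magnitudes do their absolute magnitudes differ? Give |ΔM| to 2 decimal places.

|ΔM| ≈ 7.16

Pogson: ΔM = −2.5 log₁₀(ratio) = −2.5 log₁₀(732) = −2.5 × 2.8645 = -7.161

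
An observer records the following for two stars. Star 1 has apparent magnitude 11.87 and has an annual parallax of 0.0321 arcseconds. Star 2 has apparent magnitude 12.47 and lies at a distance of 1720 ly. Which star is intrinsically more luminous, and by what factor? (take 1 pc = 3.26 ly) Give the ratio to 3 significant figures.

Star 2 is more luminous, by a factor of 165.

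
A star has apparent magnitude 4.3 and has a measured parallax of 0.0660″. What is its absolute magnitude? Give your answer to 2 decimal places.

d = 1/p = 1/0.0660″ = 15.15 pc
5 log₁₀(d/10 pc) = 5 log₁₀(15.15) − 5 = 0.902
M = m − 5 log₁₀(d/10) = 4.3 − 0.902 = 3.398

M ≈ 3.40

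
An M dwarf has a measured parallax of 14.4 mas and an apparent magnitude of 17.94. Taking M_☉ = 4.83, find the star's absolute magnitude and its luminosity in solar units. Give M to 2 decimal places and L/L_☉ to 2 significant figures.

d = 1/p = 1000/14.4 mas = 69.44 pc
M = m − 5 log₁₀ d + 5 = 17.94 − 5·1.8416 + 5 = 13.732
M − M_☉ = 13.732 − 4.83 = 8.902
L/L_☉ = 10^(−0.4 × 8.902) = 2.750×10^-4

M ≈ 13.73; L/L_☉ ≈ 2.7×10^-4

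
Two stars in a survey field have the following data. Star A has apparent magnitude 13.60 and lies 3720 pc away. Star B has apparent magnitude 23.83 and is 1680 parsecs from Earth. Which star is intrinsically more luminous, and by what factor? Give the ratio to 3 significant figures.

Star A is more luminous, by a factor of 60600.

Star A: M = m − 5 log₁₀ d + 5 = 13.60 − 5·3.5705 + 5 = 0.747
Star B: M = m − 5 log₁₀ d + 5 = 23.83 − 5·3.2253 + 5 = 12.703
ΔM = M_A − M_B = 0.747 − (12.703) = -11.956; smaller M is more luminous → Star A.
L ratio = 10^(0.4 |ΔM|) = 10^4.782 = 60600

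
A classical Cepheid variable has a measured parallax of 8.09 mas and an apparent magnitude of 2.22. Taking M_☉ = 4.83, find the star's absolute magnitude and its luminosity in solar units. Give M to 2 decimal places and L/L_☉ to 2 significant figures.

d = 1/p = 1000/8.09 mas = 123.6 pc
M = m − 5 log₁₀ d + 5 = 2.22 − 5·2.0921 + 5 = -3.240
M − M_☉ = -3.240 − 4.83 = -8.070
L/L_☉ = 10^(−0.4 × -8.070) = 1691

M ≈ -3.24; L/L_☉ ≈ 1700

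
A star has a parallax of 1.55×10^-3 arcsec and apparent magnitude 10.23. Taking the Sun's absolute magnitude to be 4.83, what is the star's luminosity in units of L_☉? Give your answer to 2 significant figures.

d = 1/p = 1/1.55×10^-3″ = 645.2 pc
M = m − 5 log₁₀ d + 5 = 10.23 − 5·2.8097 + 5 = 1.182
M − M_☉ = 1.182 − 4.83 = -3.648
L/L_☉ = 10^(−0.4 × -3.648) = 28.80

L/L_☉ ≈ 29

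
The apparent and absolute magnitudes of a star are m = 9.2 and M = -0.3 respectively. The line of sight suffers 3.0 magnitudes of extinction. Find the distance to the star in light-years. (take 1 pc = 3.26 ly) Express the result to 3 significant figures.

d ≈ 650 ly

m − M = 5 log₁₀(d/10 pc) + A  ⇒  9.2 − (-0.3) − 3.0 = 5 log₁₀(d/10)
6.500 = 5 log₁₀(d/10)
log₁₀ d = (m − M − A)/5 + 1 = 2.3000
d = 10^2.3000 = 199.5 pc
= 650.5 ly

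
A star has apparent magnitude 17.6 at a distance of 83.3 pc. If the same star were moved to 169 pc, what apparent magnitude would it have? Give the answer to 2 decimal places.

m ≈ 19.14

Flux ∝ 1/d², so Δm = 5 log₁₀(d₂/d₁) = 5 log₁₀(169/83.3) = 1.536
m₂ = m₁ + Δm = 17.6 + (1.536) = 19.136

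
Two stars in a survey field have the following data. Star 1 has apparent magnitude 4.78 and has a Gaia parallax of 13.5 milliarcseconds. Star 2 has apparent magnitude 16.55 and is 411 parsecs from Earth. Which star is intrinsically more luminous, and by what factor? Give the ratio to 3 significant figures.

Star 1 is more luminous, by a factor of 1660.

Star 1: p = 13.5 mas = 0.0135″ → d = 1/p = 74.07 pc
Star 1: M = m − 5 log₁₀ d + 5 = 4.78 − 5·1.8697 + 5 = 0.432
Star 2: M = m − 5 log₁₀ d + 5 = 16.55 − 5·2.6138 + 5 = 8.481
ΔM = M_1 − M_2 = 0.432 − (8.481) = -8.049; smaller M is more luminous → Star 1.
L ratio = 10^(0.4 |ΔM|) = 10^3.220 = 1658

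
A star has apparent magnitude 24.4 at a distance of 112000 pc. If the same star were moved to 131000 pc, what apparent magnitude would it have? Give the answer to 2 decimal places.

m ≈ 24.74

Flux ∝ 1/d², so Δm = 5 log₁₀(d₂/d₁) = 5 log₁₀(131000/112000) = 0.340
m₂ = m₁ + Δm = 24.4 + (0.340) = 24.740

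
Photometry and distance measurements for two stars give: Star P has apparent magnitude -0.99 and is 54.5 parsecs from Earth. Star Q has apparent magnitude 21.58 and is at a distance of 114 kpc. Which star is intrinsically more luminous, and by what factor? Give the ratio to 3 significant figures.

Star P is more luminous, by a factor of 244.

Star P: M = m − 5 log₁₀ d + 5 = -0.99 − 5·1.7364 + 5 = -4.672
Star Q: d = 114 kpc = 114000 pc
Star Q: M = m − 5 log₁₀ d + 5 = 21.58 − 5·5.0569 + 5 = 1.295
ΔM = M_P − M_Q = -4.672 − (1.295) = -5.967; smaller M is more luminous → Star P.
L ratio = 10^(0.4 |ΔM|) = 10^2.387 = 243.8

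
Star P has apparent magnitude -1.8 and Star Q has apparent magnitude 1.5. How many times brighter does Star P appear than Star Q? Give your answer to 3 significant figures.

20.9

Δm = -1.8 − (1.5) = -3.3
Flux ratio = 10^(−0.4 Δm) = 10^(−0.4 × -3.3) = 10^1.320 = 20.89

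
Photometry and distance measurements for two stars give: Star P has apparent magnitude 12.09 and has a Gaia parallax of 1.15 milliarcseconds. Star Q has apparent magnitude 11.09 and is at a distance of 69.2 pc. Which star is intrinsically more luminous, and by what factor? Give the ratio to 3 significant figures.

Star P is more luminous, by a factor of 62.9.

Star P: p = 1.15 mas = 1.15×10^-3″ → d = 1/p = 869.6 pc
Star P: M = m − 5 log₁₀ d + 5 = 12.09 − 5·2.9393 + 5 = 2.393
Star Q: M = m − 5 log₁₀ d + 5 = 11.09 − 5·1.8401 + 5 = 6.889
ΔM = M_P − M_Q = 2.393 − (6.889) = -4.496; smaller M is more luminous → Star P.
L ratio = 10^(0.4 |ΔM|) = 10^1.798 = 62.86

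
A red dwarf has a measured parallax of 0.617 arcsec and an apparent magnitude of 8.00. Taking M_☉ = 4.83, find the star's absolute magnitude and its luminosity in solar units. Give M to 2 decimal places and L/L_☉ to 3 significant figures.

M ≈ 11.95; L/L_☉ ≈ 1.42×10^-3

d = 1/p = 1/0.617″ = 1.621 pc
M = m − 5 log₁₀ d + 5 = 8.00 − 5·0.2097 + 5 = 11.951
M − M_☉ = 11.951 − 4.83 = 7.121
L/L_☉ = 10^(−0.4 × 7.121) = 1.417×10^-3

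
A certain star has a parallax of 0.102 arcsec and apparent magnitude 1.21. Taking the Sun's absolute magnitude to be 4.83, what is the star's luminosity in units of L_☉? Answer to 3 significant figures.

L/L_☉ ≈ 27.0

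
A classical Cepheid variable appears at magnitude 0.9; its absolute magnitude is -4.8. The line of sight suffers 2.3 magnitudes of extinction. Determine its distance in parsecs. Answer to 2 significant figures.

d ≈ 48 pc

m − M = 5 log₁₀(d/10 pc) + A  ⇒  0.9 − (-4.8) − 2.3 = 5 log₁₀(d/10)
3.400 = 5 log₁₀(d/10)
log₁₀ d = (m − M − A)/5 + 1 = 1.6800
d = 10^1.6800 = 47.86 pc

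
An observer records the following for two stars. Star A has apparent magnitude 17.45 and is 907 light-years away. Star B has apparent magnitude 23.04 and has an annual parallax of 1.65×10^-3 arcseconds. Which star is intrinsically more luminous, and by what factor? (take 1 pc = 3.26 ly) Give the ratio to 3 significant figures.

Star A is more luminous, by a factor of 36.3.

Star A: d = 907 ly / 3.26 = 278.2 pc
Star A: M = m − 5 log₁₀ d + 5 = 17.45 − 5·2.4444 + 5 = 10.228
Star B: d = 1/p = 1/1.65×10^-3″ = 606.1 pc
Star B: M = m − 5 log₁₀ d + 5 = 23.04 − 5·2.7825 + 5 = 14.127
ΔM = M_A − M_B = 10.228 − (14.127) = -3.899; smaller M is more luminous → Star A.
L ratio = 10^(0.4 |ΔM|) = 10^1.560 = 36.29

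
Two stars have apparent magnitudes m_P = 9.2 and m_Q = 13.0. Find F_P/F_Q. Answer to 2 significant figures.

F_P/F_Q ≈ 33

Δm = 9.2 − (13.0) = -3.8
Flux ratio = 10^(−0.4 Δm) = 10^(−0.4 × -3.8) = 10^1.520 = 33.11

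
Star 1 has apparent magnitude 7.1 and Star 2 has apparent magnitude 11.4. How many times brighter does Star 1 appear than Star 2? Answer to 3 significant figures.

Δm = 7.1 − (11.4) = -4.3
Flux ratio = 10^(−0.4 Δm) = 10^(−0.4 × -4.3) = 10^1.720 = 52.48

52.5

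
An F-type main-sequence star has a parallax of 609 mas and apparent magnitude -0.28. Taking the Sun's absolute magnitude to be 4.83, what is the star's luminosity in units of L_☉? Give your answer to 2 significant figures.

L/L_☉ ≈ 3.0

d = 1/p = 1000/609 mas = 1.642 pc
M = m − 5 log₁₀ d + 5 = -0.28 − 5·0.2154 + 5 = 3.643
M − M_☉ = 3.643 − 4.83 = -1.187
L/L_☉ = 10^(−0.4 × -1.187) = 2.984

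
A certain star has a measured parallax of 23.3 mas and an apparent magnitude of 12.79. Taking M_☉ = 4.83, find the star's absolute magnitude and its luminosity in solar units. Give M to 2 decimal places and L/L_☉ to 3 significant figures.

M ≈ 9.63; L/L_☉ ≈ 0.0121

d = 1/p = 1000/23.3 mas = 42.92 pc
M = m − 5 log₁₀ d + 5 = 12.79 − 5·1.6326 + 5 = 9.627
M − M_☉ = 9.627 − 4.83 = 4.797
L/L_☉ = 10^(−0.4 × 4.797) = 0.01206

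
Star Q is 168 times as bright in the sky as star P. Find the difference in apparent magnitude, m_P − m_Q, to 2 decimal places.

m_P − m_Q ≈ 5.56

Pogson: Δm = −2.5 log₁₀(ratio) = −2.5 log₁₀(168) = −2.5 × 2.2253 = -5.563
Star Q is brighter so has the smaller magnitude: m_P − m_Q is positive.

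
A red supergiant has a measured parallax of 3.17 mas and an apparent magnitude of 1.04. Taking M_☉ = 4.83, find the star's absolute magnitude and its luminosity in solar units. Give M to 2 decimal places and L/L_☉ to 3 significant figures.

M ≈ -6.45; L/L_☉ ≈ 32600

d = 1/p = 1000/3.17 mas = 315.5 pc
M = m − 5 log₁₀ d + 5 = 1.04 − 5·2.4989 + 5 = -6.455
M − M_☉ = -6.455 − 4.83 = -11.285
L/L_☉ = 10^(−0.4 × -11.285) = 32650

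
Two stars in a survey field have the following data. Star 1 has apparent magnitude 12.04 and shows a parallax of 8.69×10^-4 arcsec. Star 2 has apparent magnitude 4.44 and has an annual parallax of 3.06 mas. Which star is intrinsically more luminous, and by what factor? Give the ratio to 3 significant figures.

Star 2 is more luminous, by a factor of 88.4.

Star 1: d = 1/p = 1/8.69×10^-4″ = 1151 pc
Star 1: M = m − 5 log₁₀ d + 5 = 12.04 − 5·3.0610 + 5 = 1.735
Star 2: p = 3.06 mas = 3.06×10^-3″ → d = 1/p = 326.8 pc
Star 2: M = m − 5 log₁₀ d + 5 = 4.44 − 5·2.5143 + 5 = -3.131
ΔM = M_1 − M_2 = 1.735 − (-3.131) = 4.866; smaller M is more luminous → Star 2.
L ratio = 10^(0.4 |ΔM|) = 10^1.947 = 88.43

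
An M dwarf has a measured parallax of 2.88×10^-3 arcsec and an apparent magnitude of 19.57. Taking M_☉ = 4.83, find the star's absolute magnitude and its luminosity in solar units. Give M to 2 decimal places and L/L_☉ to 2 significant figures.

M ≈ 11.87; L/L_☉ ≈ 1.5×10^-3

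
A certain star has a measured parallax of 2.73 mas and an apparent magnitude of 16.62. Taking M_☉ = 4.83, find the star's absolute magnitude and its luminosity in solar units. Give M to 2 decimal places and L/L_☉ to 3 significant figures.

M ≈ 8.80; L/L_☉ ≈ 0.0258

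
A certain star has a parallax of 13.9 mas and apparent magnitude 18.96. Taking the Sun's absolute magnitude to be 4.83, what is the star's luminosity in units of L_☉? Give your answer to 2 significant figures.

L/L_☉ ≈ 1.2×10^-4

d = 1/p = 1000/13.9 mas = 71.94 pc
M = m − 5 log₁₀ d + 5 = 18.96 − 5·1.8570 + 5 = 14.675
M − M_☉ = 14.675 − 4.83 = 9.845
L/L_☉ = 10^(−0.4 × 9.845) = 1.153×10^-4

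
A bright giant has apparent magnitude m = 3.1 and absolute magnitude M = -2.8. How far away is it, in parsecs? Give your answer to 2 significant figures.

d ≈ 150 pc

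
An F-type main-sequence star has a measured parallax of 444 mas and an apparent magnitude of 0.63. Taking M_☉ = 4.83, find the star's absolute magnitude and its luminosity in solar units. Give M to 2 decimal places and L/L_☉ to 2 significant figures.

d = 1/p = 1000/444 mas = 2.252 pc
M = m − 5 log₁₀ d + 5 = 0.63 − 5·0.3526 + 5 = 3.867
M − M_☉ = 3.867 − 4.83 = -0.963
L/L_☉ = 10^(−0.4 × -0.963) = 2.428

M ≈ 3.87; L/L_☉ ≈ 2.4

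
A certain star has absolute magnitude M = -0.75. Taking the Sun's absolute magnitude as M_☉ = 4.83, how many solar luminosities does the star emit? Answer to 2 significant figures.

L/L_☉ ≈ 170

M − M_☉ = -0.75 − 4.83 = -5.580
L/L_☉ = 10^(−0.4 (M − M_☉)) = 10^2.232 = 170.6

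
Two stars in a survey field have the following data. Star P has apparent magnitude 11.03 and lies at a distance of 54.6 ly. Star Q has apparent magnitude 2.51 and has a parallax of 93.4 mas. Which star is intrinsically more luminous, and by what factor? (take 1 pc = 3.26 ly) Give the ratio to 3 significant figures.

Star Q is more luminous, by a factor of 1050.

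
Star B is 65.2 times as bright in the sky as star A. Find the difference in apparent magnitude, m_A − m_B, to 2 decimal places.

Pogson: Δm = −2.5 log₁₀(ratio) = −2.5 log₁₀(65.2) = −2.5 × 1.8142 = -4.536
Star B is brighter so has the smaller magnitude: m_A − m_B is positive.

m_A − m_B ≈ 4.54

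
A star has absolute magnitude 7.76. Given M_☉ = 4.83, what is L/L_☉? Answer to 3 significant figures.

L/L_☉ ≈ 0.0673

M − M_☉ = 7.76 − 4.83 = 2.930
L/L_☉ = 10^(−0.4 (M − M_☉)) = 10^-1.172 = 0.06730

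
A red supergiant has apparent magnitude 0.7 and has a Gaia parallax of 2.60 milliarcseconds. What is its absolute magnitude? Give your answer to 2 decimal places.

M ≈ -7.23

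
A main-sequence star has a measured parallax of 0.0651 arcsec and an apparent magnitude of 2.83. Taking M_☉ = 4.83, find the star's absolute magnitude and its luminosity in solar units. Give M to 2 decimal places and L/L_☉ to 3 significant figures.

d = 1/p = 1/0.0651″ = 15.36 pc
M = m − 5 log₁₀ d + 5 = 2.83 − 5·1.1864 + 5 = 1.898
M − M_☉ = 1.898 − 4.83 = -2.932
L/L_☉ = 10^(−0.4 × -2.932) = 14.89

M ≈ 1.90; L/L_☉ ≈ 14.9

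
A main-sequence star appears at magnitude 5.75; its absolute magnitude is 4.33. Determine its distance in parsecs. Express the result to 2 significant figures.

d ≈ 19 pc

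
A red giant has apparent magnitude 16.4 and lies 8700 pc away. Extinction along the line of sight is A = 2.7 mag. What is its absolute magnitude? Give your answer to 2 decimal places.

5 log₁₀(d/10 pc) = 5 log₁₀(8700) − 5 = 14.698
M = m − 5 log₁₀(d/10) − A = 16.4 − 14.698 − 2.7 = -0.998

M ≈ -1.00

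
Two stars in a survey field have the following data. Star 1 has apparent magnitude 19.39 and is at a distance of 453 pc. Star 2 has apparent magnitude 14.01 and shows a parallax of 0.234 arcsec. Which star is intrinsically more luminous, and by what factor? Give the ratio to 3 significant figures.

Star 1: M = m − 5 log₁₀ d + 5 = 19.39 − 5·2.6561 + 5 = 11.110
Star 2: d = 1/p = 1/0.234″ = 4.274 pc
Star 2: M = m − 5 log₁₀ d + 5 = 14.01 − 5·0.6308 + 5 = 15.856
ΔM = M_1 − M_2 = 11.110 − (15.856) = -4.747; smaller M is more luminous → Star 1.
L ratio = 10^(0.4 |ΔM|) = 10^1.899 = 79.18

Star 1 is more luminous, by a factor of 79.2.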